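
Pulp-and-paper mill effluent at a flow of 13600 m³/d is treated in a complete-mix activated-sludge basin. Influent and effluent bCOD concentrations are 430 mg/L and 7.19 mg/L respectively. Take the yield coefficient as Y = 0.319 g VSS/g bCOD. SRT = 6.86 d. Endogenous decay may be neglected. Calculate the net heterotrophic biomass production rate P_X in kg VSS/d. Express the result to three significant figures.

P_X ≈ 1830 kg VSS/d

Since k_d ≈ 0, Y_obs = Y = 0.319 g VSS/g bCOD.
Substrate removed = Q·(S₀ − S) = 13600 m³/d × (430 − 7.19) g/m³ = 5.75×10^6 g/d = 5750 kg/d.
Net biomass production P_X = Y_obs × Q·(S₀ − S) = 0.3190 × 5750 = 1834 kg VSS/d.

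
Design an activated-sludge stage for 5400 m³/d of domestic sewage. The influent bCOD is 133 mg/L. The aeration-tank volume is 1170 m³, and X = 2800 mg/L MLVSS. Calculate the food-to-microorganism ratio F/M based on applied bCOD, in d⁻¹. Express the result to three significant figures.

F/M ≈ 0.219 d⁻¹

F/M = Q·S₀ / (V·X) = 5400 × 133 / (1170 × 2800) = 0.2192 g bCOD·(g VSS·d)⁻¹.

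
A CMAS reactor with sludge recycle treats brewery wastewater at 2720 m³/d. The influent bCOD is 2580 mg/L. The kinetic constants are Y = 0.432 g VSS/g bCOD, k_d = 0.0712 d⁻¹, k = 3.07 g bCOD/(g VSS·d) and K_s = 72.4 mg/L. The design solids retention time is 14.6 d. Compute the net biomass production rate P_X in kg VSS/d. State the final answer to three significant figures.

From the Monod/SRT balance for a CMAS, S = K_s·(1+k_d θ_c)/[θ_c·(Y k − k_d) − 1] = 72.4 × (1 + 0.0712 × 14.6) / [14.6 × (0.432 × 3.07 − 0.0712) − 1] = 147.7 / 17.32 = 8.524 mg/L.
Correct the yield for decay: Y_obs = Y/(1 + k_d θ_c) = 0.432 / (1 + 0.0712 × 14.6) = 0.432 / 2.040 = 0.2118.
ΔS = 2580 − 8.52 = 2571 mg/L, so the substrate removal rate is 2720 × 2571/1000 = 6994 kg bCOD/d.
P_X = Y_obs · Q(S₀ − S) = 0.2118 × 6994 = 1482 kg VSS/d.

P_X ≈ 1480 kg VSS/d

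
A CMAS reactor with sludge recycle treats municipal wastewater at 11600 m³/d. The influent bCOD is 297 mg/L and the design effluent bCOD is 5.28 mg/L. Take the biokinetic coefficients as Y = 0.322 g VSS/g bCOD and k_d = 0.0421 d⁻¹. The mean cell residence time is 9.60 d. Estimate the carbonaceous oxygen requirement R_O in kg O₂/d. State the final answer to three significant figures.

R_O ≈ 2280 kg O₂/d

Correct the yield for decay: Y_obs = Y/(1 + k_d θ_c) = 0.322 / (1 + 0.0421 × 9.60) = 0.322 / 1.404 = 0.2293.
Mass of bCOD removed per day: Q(S₀ − S) = 11600 × 291.7 g/m³ = 3384 kg/d.
Net sludge production P_X = 0.2293 × 3384 = 776.0 kg VSS/d.
R_O = Q·ΔS − 1.42 P_X = 3384 − 1102 = 2282 kg O₂/d.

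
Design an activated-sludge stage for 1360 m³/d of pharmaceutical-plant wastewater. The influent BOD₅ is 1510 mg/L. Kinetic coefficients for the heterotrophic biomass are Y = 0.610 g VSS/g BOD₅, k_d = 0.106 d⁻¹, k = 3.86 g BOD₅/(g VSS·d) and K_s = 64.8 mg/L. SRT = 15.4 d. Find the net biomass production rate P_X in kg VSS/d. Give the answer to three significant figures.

Effluent substrate depends only on kinetics and SRT: S = K_s(1 + k_d θ_c) / [θ_c(Yk − k_d) − 1] = 64.8 × (1 + 0.106 × 15.4) / [15.4 × (0.610 × 3.86 − 0.106) − 1] = 170.6 / 33.63 = 5.072 mg/L.
Y_obs = Y / (1 + k_d θ_c) = 0.610 / (1 + 0.106 × 15.4) = 0.610 / 2.632 = 0.2317.
Substrate removed = Q·(S₀ − S) = 1360 m³/d × (1510 − 5.07) g/m³ = 2.05×10^6 g/d = 2047 kg/d.
So the net sludge growth is P_X = 0.2317 × 2047 = 474.3 kg VSS/d.

P_X ≈ 474 kg VSS/d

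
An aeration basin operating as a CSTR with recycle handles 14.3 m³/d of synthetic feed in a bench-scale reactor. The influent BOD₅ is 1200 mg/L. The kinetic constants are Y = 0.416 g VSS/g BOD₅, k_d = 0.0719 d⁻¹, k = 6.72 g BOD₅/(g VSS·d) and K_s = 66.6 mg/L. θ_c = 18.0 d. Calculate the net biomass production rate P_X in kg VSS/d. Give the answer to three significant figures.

P_X ≈ 3.10 kg VSS/d

From the Monod/SRT balance for a CMAS, S = K_s·(1+k_d θ_c)/[θ_c·(Y k − k_d) − 1] = 66.6 × (1 + 0.0719 × 18.0) / [18.0 × (0.416 × 6.72 − 0.0719) − 1] = 152.8 / 48.03 = 3.182 mg/L.
Y_obs = Y / (1 + k_d θ_c) = 0.416 / (1 + 0.0719 × 18.0) = 0.416 / 2.294 = 0.1813.
ΔS = 1200 − 3.18 = 1197 mg/L, so the substrate removal rate is 14.3 × 1197/1000 = 17.11 kg BOD₅/d.
Biomass produced: P_X = Y_obs·Q·ΔS = 0.1813 × 17.11 ≈ 3.103 kg VSS/d.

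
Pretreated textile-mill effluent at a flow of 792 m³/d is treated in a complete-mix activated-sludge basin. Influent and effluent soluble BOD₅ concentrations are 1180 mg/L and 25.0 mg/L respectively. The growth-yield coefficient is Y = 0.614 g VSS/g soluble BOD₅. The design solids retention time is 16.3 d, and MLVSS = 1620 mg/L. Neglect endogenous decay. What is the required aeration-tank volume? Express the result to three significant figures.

V ≈ 5650 m³

With k_d = 0 the design equation reduces to V = Y Q (S₀−S) θ_c / X = 0.614 × 792 × (1180 − 25.0) × 16.3 / 1620 = 5651 m³.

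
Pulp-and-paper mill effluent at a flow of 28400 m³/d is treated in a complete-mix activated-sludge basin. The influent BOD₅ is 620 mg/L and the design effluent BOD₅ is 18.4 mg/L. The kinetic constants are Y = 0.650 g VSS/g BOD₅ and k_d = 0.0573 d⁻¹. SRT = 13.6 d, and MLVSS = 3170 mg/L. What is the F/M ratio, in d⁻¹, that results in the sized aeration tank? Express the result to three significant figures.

F/M ≈ 0.207 d⁻¹

From the SRT design equation V = Y Q (S₀−S) θ_c / [X (1 + k_d θ_c)] = 0.650 × 28400 × (620 − 18.4) × 13.6 / [3170 × (1 + 0.0573 × 13.6)] = 1.51×10^8 / 5640 = 26778 m³.
Food-to-microorganism ratio F/M = Q S₀ / (V X) = 28400 × 620 / (26778 × 3170) = 0.2074 d⁻¹.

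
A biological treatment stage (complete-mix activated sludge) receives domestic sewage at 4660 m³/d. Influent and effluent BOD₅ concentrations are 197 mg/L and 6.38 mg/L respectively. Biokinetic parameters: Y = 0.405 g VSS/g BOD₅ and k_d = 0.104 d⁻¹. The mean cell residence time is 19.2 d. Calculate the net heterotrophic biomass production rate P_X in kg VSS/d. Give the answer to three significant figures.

P_X ≈ 120 kg VSS/d

Correct the yield for decay: Y_obs = Y/(1 + k_d θ_c) = 0.405 / (1 + 0.104 × 19.2) = 0.405 / 2.997 = 0.1351.
Mass of BOD₅ removed per day: Q(S₀ − S) = 4660 × 190.6 g/m³ = 888.3 kg/d.
Net biomass production P_X = Y_obs × Q·(S₀ − S) = 0.1351 × 888.3 = 120.0 kg VSS/d.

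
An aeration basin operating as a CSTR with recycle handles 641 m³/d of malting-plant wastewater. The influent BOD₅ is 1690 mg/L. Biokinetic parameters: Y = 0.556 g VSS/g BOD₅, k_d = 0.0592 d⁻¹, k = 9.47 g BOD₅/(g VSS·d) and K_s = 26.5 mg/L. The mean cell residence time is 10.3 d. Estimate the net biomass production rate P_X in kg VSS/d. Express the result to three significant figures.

P_X ≈ 374 kg VSS/d

From the Monod/SRT balance for a CMAS, S = K_s·(1+k_d θ_c)/[θ_c·(Y k − k_d) − 1] = 26.5 × (1 + 0.0592 × 10.3) / [10.3 × (0.556 × 9.47 − 0.0592) − 1] = 42.66 / 52.62 = 0.8106 mg/L.
Y_obs = Y / (1 + k_d θ_c) = 0.556 / (1 + 0.0592 × 10.3) = 0.556 / 1.610 = 0.3454.
ΔS = 1690 − 0.811 = 1689 mg/L, so the substrate removal rate is 641 × 1689/1000 = 1083 kg BOD₅/d.
Biomass produced: P_X = Y_obs·Q·ΔS = 0.3454 × 1083 ≈ 374.0 kg VSS/d.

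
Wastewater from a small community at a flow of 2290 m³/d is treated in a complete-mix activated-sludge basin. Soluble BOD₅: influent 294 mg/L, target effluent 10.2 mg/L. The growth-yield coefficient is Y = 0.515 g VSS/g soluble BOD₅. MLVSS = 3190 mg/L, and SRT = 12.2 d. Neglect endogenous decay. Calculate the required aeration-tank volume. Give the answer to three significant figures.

V·X = Y·Q·ΔS·θ_c gives V = 0.515 × 2290 × (294 − 10.2) × 12.2 / 3190 = 1280 m³.

V ≈ 1280 m³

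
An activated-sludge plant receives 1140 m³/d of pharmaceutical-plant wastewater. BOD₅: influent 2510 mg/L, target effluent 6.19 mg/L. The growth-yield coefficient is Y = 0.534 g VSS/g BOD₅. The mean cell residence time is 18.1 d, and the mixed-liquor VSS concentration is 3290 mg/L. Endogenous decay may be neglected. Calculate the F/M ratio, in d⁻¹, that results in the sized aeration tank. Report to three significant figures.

Biomass mass balance (decay neglected): V·X = Y·Q·(S₀ − S)·θ_c, so V = 0.534 × 1140 × (2510 − 6.19) × 18.1 / 3290 = 8386 m³.
Food-to-microorganism ratio F/M = Q S₀ / (V X) = 1140 × 2510 / (8386 × 3290) = 0.1037 d⁻¹.

F/M ≈ 0.104 d⁻¹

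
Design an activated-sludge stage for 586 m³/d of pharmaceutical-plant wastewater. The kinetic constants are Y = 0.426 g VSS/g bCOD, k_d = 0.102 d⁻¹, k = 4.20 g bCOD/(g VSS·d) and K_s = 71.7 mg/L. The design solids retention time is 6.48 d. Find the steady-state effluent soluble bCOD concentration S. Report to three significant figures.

S ≈ 12.0 mg/L

From the Monod/SRT balance for a CMAS, S = K_s·(1+k_d θ_c)/[θ_c·(Y k − k_d) − 1] = 71.7 × (1 + 0.102 × 6.48) / [6.48 × (0.426 × 4.20 − 0.102) − 1] = 119.1 / 9.933 = 11.99 mg/L.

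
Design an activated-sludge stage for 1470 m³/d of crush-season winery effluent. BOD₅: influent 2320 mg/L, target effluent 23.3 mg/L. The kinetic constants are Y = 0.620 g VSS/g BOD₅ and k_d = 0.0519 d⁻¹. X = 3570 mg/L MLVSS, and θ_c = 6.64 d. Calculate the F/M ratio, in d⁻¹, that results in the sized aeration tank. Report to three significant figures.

From the SRT design equation V = Y Q (S₀−S) θ_c / [X (1 + k_d θ_c)] = 0.620 × 1470 × (2320 − 23.3) × 6.64 / [3570 × (1 + 0.0519 × 6.64)] = 1.39×10^7 / 4800 = 2895 m³.
F/M = applied load / biomass = Q·S₀/(V·X) = 1470 × 2320 / (2895 × 3570) = 0.3299 d⁻¹.

F/M ≈ 0.330 d⁻¹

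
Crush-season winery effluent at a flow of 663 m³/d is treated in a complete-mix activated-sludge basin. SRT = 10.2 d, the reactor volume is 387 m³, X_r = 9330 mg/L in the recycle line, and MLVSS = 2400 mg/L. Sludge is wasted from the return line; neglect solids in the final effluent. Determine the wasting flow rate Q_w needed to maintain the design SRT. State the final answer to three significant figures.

Q_w ≈ 9.76 m³/d

Wasting from the return line (neglecting effluent solids): Q_w = V·X / (θ_c·X_r) = 387.0 × 2400 / (10.2 × 9330) = 9.760 m³/d.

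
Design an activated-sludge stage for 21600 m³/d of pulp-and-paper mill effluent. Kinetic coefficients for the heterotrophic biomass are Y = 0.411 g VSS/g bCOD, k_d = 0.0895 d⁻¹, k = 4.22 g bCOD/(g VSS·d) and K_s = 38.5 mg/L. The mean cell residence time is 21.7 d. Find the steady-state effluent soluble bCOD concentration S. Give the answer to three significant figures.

S ≈ 3.26 mg/L

For a completely mixed reactor with recycle the Lawrence–McCarty relation gives S = K_s·(1 + k_d·θ_c) / [θ_c·(Y·k − k_d) − 1] = 38.5 × (1 + 0.0895 × 21.7) / [21.7 × (0.411 × 4.22 − 0.0895) − 1] = 113.3 / 34.69 = 3.265 mg/L.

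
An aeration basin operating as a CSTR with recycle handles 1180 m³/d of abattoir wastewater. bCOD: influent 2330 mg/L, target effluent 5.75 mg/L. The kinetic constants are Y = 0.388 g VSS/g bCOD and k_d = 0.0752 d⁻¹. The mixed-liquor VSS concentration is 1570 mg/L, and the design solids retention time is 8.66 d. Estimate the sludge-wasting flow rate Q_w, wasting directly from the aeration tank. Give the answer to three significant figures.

Steady-state biomass mass balance: V·X·(1 + k_d·θ_c) = Y·Q·(S₀ − S)·θ_c, so V = 0.388 × 1180 × (2330 − 5.75) × 8.66 / [1570 × (1 + 0.0752 × 8.66)] = 9.22×10^6 / 2592 = 3555 m³.
For wasting at MLVSS concentration, Q_w = V/θ_c = 3555/8.66 = 410.5 m³/d.

Q_w ≈ 410 m³/d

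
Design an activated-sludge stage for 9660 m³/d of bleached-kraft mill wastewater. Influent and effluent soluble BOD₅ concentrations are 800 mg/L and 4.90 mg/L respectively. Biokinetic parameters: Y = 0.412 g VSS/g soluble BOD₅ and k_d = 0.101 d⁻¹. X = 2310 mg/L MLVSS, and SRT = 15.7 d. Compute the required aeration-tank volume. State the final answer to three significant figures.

V ≈ 8320 m³

Rearranging the biomass balance for a CMAS with decay, V = Y·Q·ΔS·θ_c / [X·(1+k_d θ_c)] = 0.412 × 9660 × (800 − 4.90) × 15.7 / [2310 × (1 + 0.101 × 15.7)] = 4.97×10^7 / 5973 = 8318 m³.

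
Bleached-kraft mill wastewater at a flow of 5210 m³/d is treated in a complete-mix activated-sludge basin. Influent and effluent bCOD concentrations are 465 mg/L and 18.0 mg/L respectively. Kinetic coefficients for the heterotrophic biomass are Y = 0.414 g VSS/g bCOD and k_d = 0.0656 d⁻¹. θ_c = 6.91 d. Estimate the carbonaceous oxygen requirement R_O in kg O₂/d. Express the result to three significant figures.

Correct the yield for decay: Y_obs = Y/(1 + k_d θ_c) = 0.414 / (1 + 0.0656 × 6.91) = 0.414 / 1.453 = 0.2849.
ΔS = 465 − 18.0 = 447.0 mg/L, so the substrate removal rate is 5210 × 447.0/1000 = 2329 kg bCOD/d.
Biomass synthesised: P_X = Y_obs × 2329 = 663.4 kg VSS/d.
R_O = Q·(S₀ − S) − 1.42·P_X = 2329 − 1.42 × 663.4 = 1387 kg O₂/d.

R_O ≈ 1390 kg O₂/d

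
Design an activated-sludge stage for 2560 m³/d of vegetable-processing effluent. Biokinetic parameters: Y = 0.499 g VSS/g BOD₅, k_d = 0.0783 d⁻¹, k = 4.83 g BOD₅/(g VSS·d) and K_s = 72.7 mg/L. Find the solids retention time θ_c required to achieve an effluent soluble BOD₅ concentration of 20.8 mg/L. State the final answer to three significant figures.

From 1/θ_c = Y·k·S/(K_s + S) − k_d: Y·k·S/(K_s+S) = 0.499 × 4.83 × 20.8 / (72.7 + 20.8) = 0.5362 d⁻¹.
Then 1/θ_c = μ − k_d = 0.5362 − 0.0783 = 0.4579 d⁻¹, giving θ_c = 2.184 d.

θ_c ≈ 2.18 d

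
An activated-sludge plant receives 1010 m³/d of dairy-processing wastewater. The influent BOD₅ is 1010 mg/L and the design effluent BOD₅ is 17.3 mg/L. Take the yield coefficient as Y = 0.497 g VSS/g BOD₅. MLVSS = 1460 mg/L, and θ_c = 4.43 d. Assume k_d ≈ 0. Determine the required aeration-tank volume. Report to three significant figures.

V ≈ 1510 m³

With k_d = 0 the design equation reduces to V = Y Q (S₀−S) θ_c / X = 0.497 × 1010 × (1010 − 17.3) × 4.43 / 1460 = 1512 m³.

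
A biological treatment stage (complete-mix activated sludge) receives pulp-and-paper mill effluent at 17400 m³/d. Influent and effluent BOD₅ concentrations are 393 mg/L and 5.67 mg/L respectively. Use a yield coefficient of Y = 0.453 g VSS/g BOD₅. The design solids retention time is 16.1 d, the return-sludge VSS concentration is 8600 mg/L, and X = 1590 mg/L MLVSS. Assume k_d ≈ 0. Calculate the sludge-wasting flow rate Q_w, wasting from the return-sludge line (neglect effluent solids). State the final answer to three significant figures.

With k_d = 0 the design equation reduces to V = Y Q (S₀−S) θ_c / X = 0.453 × 17400 × (393 − 5.67) × 16.1 / 1590 = 30914 m³.
θ_c = V·X/(Q_w·X_r) when wasting from the recycle, so Q_w = V·X/(θ_c·X_r) = 30914 × 1590 / (16.1 × 8600) = 355.0 m³/d.

Q_w ≈ 355 m³/d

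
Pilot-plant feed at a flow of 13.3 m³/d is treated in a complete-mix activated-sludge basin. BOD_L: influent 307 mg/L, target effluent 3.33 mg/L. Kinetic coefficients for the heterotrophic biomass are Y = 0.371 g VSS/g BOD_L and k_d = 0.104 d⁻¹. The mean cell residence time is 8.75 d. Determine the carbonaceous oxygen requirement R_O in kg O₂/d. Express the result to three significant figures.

Correct the yield for decay: Y_obs = Y/(1 + k_d θ_c) = 0.371 / (1 + 0.104 × 8.75) = 0.371 / 1.910 = 0.1942.
Mass of BOD_L removed per day: Q(S₀ − S) = 13.3 × 303.7 g/m³ = 4.039 kg/d.
Net sludge production P_X = 0.1942 × 4.039 = 0.7845 kg VSS/d.
Carbonaceous O₂ demand = substrate oxidised − cell-mass equivalent = 4.039 − 1.42 × 0.7845 = 2.925 kg O₂/d.

R_O ≈ 2.92 kg O₂/d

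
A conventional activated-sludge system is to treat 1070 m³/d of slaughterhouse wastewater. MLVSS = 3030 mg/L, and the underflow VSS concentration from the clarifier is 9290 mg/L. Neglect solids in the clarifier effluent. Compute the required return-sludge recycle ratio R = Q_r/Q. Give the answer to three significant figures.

R ≈ 0.484

Solids balance on the clarifier gives (1+R)X = R·X_r, so R = X/(X_r − X) = 3030 / (9290 − 3030) = 0.4840.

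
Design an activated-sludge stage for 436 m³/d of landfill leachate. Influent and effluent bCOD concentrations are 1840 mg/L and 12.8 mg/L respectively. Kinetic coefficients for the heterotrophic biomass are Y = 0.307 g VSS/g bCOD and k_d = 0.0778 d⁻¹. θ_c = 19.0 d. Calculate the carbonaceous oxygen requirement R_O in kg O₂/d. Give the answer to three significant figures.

R_O ≈ 657 kg O₂/d

Y_obs = Y / (1 + k_d θ_c) = 0.307 / (1 + 0.0778 × 19.0) = 0.307 / 2.478 = 0.1239.
Mass of bCOD removed per day: Q(S₀ − S) = 436 × 1827 g/m³ = 796.7 kg/d.
Biomass synthesised: P_X = Y_obs × 796.7 = 98.69 kg VSS/d.
Carbonaceous O₂ demand = substrate oxidised − cell-mass equivalent = 796.7 − 1.42 × 98.69 = 656.5 kg O₂/d.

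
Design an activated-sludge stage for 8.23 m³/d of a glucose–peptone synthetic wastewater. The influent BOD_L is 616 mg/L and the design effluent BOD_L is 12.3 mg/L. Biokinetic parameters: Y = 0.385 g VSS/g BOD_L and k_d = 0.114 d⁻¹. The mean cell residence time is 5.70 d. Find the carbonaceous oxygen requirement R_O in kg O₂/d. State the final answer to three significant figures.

Correct the yield for decay: Y_obs = Y/(1 + k_d θ_c) = 0.385 / (1 + 0.114 × 5.70) = 0.385 / 1.650 = 0.2334.
Substrate removed = Q·(S₀ − S) = 8.23 m³/d × (616 − 12.3) g/m³ = 4.97×10^3 g/d = 4.968 kg/d.
Biomass synthesised: P_X = Y_obs × 4.968 = 1.159 kg VSS/d.
Carbonaceous O₂ demand = substrate oxidised − cell-mass equivalent = 4.968 − 1.42 × 1.159 = 3.322 kg O₂/d.

R_O ≈ 3.32 kg O₂/d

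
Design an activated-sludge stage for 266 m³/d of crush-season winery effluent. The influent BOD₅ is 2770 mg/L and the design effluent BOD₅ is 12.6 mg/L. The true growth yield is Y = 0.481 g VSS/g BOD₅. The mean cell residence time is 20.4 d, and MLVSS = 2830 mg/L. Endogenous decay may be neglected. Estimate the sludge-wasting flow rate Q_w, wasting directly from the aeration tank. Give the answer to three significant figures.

Q_w ≈ 125 m³/d

With k_d = 0 the design equation reduces to V = Y Q (S₀−S) θ_c / X = 0.481 × 266 × (2770 − 12.6) × 20.4 / 2830 = 2543 m³.
Wasting from the aeration tank: Q_w = V / θ_c = 2543 / 20.4 = 124.7 m³/d.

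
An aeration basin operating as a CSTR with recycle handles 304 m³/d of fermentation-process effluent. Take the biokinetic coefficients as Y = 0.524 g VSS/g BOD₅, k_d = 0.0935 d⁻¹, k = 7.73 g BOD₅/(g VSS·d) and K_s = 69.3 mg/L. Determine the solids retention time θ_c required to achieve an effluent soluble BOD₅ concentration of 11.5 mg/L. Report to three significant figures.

At the target effluent, Y k S/(K_s+S) = 0.524×7.73×11.5/80.80 = 0.5765 d⁻¹.
Then 1/θ_c = μ − k_d = 0.5765 − 0.0935 = 0.4830 d⁻¹, giving θ_c = 2.070 d.

θ_c ≈ 2.07 d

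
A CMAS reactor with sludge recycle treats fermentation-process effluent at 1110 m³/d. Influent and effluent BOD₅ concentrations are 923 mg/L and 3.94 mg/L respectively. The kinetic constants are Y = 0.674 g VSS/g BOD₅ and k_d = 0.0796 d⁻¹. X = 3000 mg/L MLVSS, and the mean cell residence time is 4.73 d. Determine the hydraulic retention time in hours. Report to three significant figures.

From the SRT design equation V = Y Q (S₀−S) θ_c / [X (1 + k_d θ_c)] = 0.674 × 1110 × (923 − 3.94) × 4.73 / [3000 × (1 + 0.0796 × 4.73)] = 3.25×10^6 / 4130 = 787.6 m³.
HRT = V/Q = 787.6 m³ / 1110 m³·d⁻¹ = 0.7095 d × 24 = 17.03 h.

τ ≈ 17.0 h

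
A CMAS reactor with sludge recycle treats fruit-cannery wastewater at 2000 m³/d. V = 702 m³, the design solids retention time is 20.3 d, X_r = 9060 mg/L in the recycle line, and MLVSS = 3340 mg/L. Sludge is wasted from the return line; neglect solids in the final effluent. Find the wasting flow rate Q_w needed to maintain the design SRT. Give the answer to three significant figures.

Q_w ≈ 12.7 m³/d

Wasting from the return line (neglecting effluent solids): Q_w = V·X / (θ_c·X_r) = 702.0 × 3340 / (20.3 × 9060) = 12.75 m³/d.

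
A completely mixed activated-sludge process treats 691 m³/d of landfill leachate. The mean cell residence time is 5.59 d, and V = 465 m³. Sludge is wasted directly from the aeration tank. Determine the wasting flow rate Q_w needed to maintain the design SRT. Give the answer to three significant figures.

Wasting from the aeration tank: Q_w = V / θ_c = 465.0 / 5.59 = 83.18 m³/d.

Q_w ≈ 83.2 m³/d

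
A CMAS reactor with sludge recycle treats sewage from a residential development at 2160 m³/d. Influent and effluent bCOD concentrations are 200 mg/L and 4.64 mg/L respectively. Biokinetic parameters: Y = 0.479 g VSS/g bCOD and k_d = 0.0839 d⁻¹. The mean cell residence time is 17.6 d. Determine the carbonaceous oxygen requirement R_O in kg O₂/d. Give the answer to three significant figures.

R_O ≈ 306 kg O₂/d

Observed yield with endogenous decay: Y_obs = Y / (1 + k_d·θ_c) = 0.479 / (1 + 0.0839 × 17.6) = 0.479 / 2.477 = 0.1934 g VSS/g bCOD.
Mass of bCOD removed per day: Q(S₀ − S) = 2160 × 195.4 g/m³ = 422.0 kg/d.
Net sludge production P_X = 0.1934 × 422.0 = 81.61 kg VSS/d.
R_O = Q·(S₀ − S) − 1.42·P_X = 422.0 − 1.42 × 81.61 = 306.1 kg O₂/d.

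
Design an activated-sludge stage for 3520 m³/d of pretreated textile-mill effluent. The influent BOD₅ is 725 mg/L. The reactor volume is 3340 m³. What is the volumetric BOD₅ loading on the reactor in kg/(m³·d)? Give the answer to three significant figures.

Applied BOD₅ load per unit volume = Q·S₀/V = (3520 × 725/1000)/3340 = 0.7641 kg BOD₅·m⁻³·d⁻¹.

L_v ≈ 0.764 kg BOD₅/(m³·d)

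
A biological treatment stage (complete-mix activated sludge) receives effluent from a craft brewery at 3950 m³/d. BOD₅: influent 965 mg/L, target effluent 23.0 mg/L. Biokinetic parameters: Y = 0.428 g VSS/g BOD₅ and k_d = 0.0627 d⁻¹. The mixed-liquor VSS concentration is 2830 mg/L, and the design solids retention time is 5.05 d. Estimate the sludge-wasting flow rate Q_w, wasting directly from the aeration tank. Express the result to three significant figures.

Q_w ≈ 427 m³/d

Rearranging the biomass balance for a CMAS with decay, V = Y·Q·ΔS·θ_c / [X·(1+k_d θ_c)] = 0.428 × 3950 × (965 − 23.0) × 5.05 / [2830 × (1 + 0.0627 × 5.05)] = 8.04×10^6 / 3726 = 2158 m³.
For wasting at MLVSS concentration, Q_w = V/θ_c = 2158/5.05 = 427.4 m³/d.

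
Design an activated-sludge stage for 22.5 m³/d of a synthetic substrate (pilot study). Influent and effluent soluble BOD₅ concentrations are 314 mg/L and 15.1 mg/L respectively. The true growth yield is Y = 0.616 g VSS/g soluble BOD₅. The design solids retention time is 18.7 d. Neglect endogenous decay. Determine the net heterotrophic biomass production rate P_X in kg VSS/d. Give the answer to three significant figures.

No decay correction is needed, so Y_obs = Y = 0.616.
Q·(S₀ − S) = 22.5 × (314 − 15.1) × 10⁻³ = 6.725 kg/d removed.
P_X = Y_obs · Q(S₀ − S) = 0.6160 × 6.725 = 4.143 kg VSS/d.

P_X ≈ 4.14 kg VSS/d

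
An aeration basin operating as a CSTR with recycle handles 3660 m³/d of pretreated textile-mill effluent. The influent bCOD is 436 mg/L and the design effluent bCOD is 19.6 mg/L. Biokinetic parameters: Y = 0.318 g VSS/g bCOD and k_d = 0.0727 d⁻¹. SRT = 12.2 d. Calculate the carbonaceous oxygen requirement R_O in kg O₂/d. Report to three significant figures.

R_O ≈ 1160 kg O₂/d

Observed yield with endogenous decay: Y_obs = Y / (1 + k_d·θ_c) = 0.318 / (1 + 0.0727 × 12.2) = 0.318 / 1.887 = 0.1685 g VSS/g bCOD.
Q·(S₀ − S) = 3660 × (436 − 19.6) × 10⁻³ = 1524 kg/d removed.
Net sludge production P_X = 0.1685 × 1524 = 256.8 kg VSS/d.
R_O = Q·(S₀ − S) − 1.42·P_X = 1524 − 1.42 × 256.8 = 1159 kg O₂/d.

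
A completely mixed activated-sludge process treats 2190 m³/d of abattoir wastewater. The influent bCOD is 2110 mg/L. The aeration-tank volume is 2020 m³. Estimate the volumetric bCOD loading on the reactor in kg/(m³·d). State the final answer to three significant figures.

L_v = Q S₀ / V = 2190 × 2110 × 10⁻³ / 2020 = 2.288 kg/(m³·d).

L_v ≈ 2.29 kg bCOD/(m³·d)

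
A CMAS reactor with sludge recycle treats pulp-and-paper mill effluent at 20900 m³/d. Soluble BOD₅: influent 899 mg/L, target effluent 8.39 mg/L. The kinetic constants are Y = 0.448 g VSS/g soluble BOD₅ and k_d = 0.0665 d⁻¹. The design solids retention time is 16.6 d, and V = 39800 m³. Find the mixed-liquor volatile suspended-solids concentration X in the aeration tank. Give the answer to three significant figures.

From V·X·(1 + k_d·θ_c) = Y·Q·(S₀ − S)·θ_c: X = 0.448 × 20900 × (899 − 8.39) × 16.6 / [39800 × (1 + 0.0665 × 16.6)] = 1653 mg/L.

X ≈ 1650 mg/L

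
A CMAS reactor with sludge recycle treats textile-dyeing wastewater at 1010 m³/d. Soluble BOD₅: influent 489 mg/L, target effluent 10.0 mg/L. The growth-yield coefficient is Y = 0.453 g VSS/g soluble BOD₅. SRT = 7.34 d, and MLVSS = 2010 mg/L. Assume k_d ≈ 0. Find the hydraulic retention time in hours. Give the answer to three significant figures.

V·X = Y·Q·ΔS·θ_c gives V = 0.453 × 1010 × (489 − 10.0) × 7.34 / 2010 = 800.3 m³.
τ = V/Q = 800.3/1010 = 0.7924 d, or 19.02 h.

τ ≈ 19.0 h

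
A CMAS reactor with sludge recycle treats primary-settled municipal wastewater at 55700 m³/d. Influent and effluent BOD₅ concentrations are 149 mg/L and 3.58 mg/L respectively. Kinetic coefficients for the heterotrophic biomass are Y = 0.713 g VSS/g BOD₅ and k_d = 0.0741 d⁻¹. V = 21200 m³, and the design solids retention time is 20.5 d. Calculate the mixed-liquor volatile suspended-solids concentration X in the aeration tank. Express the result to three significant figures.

X ≈ 2220 mg/L

Solving the biomass balance for X: X = Y Q (S₀−S) θ_c / [V (1+k_d θ_c)] = 0.713 × 55700 × (149 − 3.58) × 20.5 / [21200 × (1 + 0.0741 × 20.5)] = 2217 mg/L.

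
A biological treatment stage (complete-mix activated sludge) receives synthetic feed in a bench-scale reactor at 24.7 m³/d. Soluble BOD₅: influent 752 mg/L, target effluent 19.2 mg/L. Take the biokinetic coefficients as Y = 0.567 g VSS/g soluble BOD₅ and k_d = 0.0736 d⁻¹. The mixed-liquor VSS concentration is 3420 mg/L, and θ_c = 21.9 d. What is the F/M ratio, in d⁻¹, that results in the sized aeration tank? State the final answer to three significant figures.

F/M ≈ 0.216 d⁻¹

Steady-state biomass mass balance: V·X·(1 + k_d·θ_c) = Y·Q·(S₀ − S)·θ_c, so V = 0.567 × 24.7 × (752 − 19.2) × 21.9 / [3420 × (1 + 0.0736 × 21.9)] = 2.25×10^5 / 8932 = 25.16 m³.
F/M = Q·S₀ / (V·X) = 24.7 × 752 / (25.16 × 3420) = 0.2158 g soluble BOD₅·(g VSS·d)⁻¹.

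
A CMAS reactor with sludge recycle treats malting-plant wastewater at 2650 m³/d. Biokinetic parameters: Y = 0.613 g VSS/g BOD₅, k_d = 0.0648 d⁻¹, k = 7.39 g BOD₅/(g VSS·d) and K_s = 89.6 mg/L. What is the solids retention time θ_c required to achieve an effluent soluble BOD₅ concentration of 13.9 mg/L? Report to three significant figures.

At the target effluent, Y k S/(K_s+S) = 0.613×7.39×13.9/103.5 = 0.6084 d⁻¹.
Then 1/θ_c = μ − k_d = 0.6084 − 0.0648 = 0.5436 d⁻¹, giving θ_c = 1.840 d.

θ_c ≈ 1.84 d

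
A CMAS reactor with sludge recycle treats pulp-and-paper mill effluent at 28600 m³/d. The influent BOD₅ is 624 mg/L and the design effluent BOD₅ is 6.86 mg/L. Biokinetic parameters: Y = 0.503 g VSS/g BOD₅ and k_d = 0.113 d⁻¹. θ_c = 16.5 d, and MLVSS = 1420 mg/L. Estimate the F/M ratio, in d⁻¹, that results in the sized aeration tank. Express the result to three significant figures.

F/M ≈ 0.349 d⁻¹

From the SRT design equation V = Y Q (S₀−S) θ_c / [X (1 + k_d θ_c)] = 0.503 × 28600 × (624 − 6.86) × 16.5 / [1420 × (1 + 0.113 × 16.5)] = 1.46×10^8 / 4068 = 36013 m³.
Food-to-microorganism ratio F/M = Q S₀ / (V X) = 28600 × 624 / (36013 × 1420) = 0.3490 d⁻¹.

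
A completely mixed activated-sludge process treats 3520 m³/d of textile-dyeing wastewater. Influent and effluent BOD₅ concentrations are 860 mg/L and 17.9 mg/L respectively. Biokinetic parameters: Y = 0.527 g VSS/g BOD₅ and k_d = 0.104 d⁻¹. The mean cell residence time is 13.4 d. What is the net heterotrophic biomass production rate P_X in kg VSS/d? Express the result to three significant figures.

Correct the yield for decay: Y_obs = Y/(1 + k_d θ_c) = 0.527 / (1 + 0.104 × 13.4) = 0.527 / 2.394 = 0.2202.
Q·(S₀ − S) = 3520 × (860 − 17.9) × 10⁻³ = 2964 kg/d removed.
Biomass produced: P_X = Y_obs·Q·ΔS = 0.2202 × 2964 ≈ 652.6 kg VSS/d.

P_X ≈ 653 kg VSS/d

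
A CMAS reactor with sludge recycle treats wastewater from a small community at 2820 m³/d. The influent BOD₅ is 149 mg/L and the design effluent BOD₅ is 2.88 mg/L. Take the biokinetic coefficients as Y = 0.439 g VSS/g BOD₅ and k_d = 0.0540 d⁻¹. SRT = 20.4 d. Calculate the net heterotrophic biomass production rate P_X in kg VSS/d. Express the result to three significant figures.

P_X ≈ 86.1 kg VSS/d

Y_obs = Y / (1 + k_d θ_c) = 0.439 / (1 + 0.0540 × 20.4) = 0.439 / 2.102 = 0.2089.
Mass of BOD₅ removed per day: Q(S₀ − S) = 2820 × 146.1 g/m³ = 412.1 kg/d.
P_X = Y_obs · Q(S₀ − S) = 0.2089 × 412.1 = 86.07 kg VSS/d.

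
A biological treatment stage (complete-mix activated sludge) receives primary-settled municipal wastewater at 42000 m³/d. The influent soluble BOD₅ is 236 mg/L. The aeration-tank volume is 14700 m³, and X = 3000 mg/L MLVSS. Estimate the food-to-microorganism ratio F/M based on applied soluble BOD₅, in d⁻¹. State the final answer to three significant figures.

F/M ≈ 0.225 d⁻¹

Food-to-microorganism ratio F/M = Q S₀ / (V X) = 42000 × 236 / (14700 × 3000) = 0.2248 d⁻¹.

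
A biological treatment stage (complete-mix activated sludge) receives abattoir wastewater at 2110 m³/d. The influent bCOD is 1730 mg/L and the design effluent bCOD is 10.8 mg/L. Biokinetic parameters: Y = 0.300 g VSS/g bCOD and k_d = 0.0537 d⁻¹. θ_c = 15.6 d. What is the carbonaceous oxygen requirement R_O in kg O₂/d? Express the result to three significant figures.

The observed yield is Y_obs = Y/(1 + k_d·θ_c) = 0.300 / (1 + 0.0537 × 15.6) = 0.300 / 1.838 = 0.1632 g VSS per g bCOD removed.
Q·(S₀ − S) = 2110 × (1730 − 10.8) × 10⁻³ = 3628 kg/d removed.
Biomass synthesised: P_X = Y_obs × 3628 = 592.2 kg VSS/d.
R_O = Q·(S₀ − S) − 1.42·P_X = 3628 − 1.42 × 592.2 = 2787 kg O₂/d.

R_O ≈ 2790 kg O₂/d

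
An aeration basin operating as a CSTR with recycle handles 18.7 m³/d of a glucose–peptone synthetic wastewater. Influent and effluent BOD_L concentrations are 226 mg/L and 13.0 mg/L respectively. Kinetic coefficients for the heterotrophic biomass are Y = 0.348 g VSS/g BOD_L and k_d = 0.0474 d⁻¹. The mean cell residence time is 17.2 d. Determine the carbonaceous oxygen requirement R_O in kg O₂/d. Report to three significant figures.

The observed yield is Y_obs = Y/(1 + k_d·θ_c) = 0.348 / (1 + 0.0474 × 17.2) = 0.348 / 1.815 = 0.1917 g VSS per g BOD_L removed.
Q·(S₀ − S) = 18.7 × (226 − 13.0) × 10⁻³ = 3.983 kg/d removed.
Biomass synthesised: P_X = Y_obs × 3.983 = 0.7636 kg VSS/d.
R_O = Q·ΔS − 1.42 P_X = 3.983 − 1.084 = 2.899 kg O₂/d.

R_O ≈ 2.90 kg O₂/d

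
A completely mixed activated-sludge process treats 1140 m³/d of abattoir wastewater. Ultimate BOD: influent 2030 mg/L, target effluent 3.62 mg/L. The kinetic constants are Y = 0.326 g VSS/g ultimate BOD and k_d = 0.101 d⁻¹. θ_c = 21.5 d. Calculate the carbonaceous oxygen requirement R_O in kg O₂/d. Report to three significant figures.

Correct the yield for decay: Y_obs = Y/(1 + k_d θ_c) = 0.326 / (1 + 0.101 × 21.5) = 0.326 / 3.171 = 0.1028.
Q·(S₀ − S) = 1140 × (2030 − 3.62) × 10⁻³ = 2310 kg/d removed.
Net sludge production P_X = 0.1028 × 2310 = 237.5 kg VSS/d.
R_O = Q·ΔS − 1.42 P_X = 2310 − 337.2 = 1973 kg O₂/d.

R_O ≈ 1970 kg O₂/d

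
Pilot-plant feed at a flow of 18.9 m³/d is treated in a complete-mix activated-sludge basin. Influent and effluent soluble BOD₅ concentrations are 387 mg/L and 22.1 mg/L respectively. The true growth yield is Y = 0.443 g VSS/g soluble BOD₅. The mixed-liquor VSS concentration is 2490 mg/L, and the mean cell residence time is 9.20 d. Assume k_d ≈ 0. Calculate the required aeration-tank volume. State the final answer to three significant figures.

V ≈ 11.3 m³

Biomass mass balance (decay neglected): V·X = Y·Q·(S₀ − S)·θ_c, so V = 0.443 × 18.9 × (387 − 22.1) × 9.20 / 2490 = 11.29 m³.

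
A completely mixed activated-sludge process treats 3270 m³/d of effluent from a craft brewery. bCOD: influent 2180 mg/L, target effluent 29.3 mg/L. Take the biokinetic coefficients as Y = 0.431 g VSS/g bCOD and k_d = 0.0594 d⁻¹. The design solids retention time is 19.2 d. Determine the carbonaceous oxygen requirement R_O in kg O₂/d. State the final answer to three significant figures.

Observed yield with endogenous decay: Y_obs = Y / (1 + k_d·θ_c) = 0.431 / (1 + 0.0594 × 19.2) = 0.431 / 2.140 = 0.2014 g VSS/g bCOD.
Mass of bCOD removed per day: Q(S₀ − S) = 3270 × 2151 g/m³ = 7033 kg/d.
Biomass synthesised: P_X = Y_obs × 7033 = 1416 kg VSS/d.
R_O = Q·ΔS − 1.42 P_X = 7033 − 2011 = 5022 kg O₂/d.

R_O ≈ 5020 kg O₂/d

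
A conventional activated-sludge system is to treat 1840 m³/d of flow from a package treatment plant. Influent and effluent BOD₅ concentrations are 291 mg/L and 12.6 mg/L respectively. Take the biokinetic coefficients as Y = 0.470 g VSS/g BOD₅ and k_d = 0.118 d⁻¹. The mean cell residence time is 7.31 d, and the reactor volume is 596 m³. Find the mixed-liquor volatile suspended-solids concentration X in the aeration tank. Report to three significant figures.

X = Y·Q·ΔS·θ_c / [V·(1 + k_d θ_c)] = 0.470 × 1840 × (291 − 12.6) × 7.31 / [596 × (1 + 0.118 × 7.31)] = 1585 mg/L.

X ≈ 1590 mg/L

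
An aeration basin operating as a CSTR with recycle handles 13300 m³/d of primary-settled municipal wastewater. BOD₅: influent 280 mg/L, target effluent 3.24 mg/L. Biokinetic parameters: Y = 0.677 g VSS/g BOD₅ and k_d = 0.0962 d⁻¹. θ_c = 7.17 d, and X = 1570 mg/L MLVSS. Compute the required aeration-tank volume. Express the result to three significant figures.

V ≈ 6740 m³

Rearranging the biomass balance for a CMAS with decay, V = Y·Q·ΔS·θ_c / [X·(1+k_d θ_c)] = 0.677 × 13300 × (280 − 3.24) × 7.17 / [1570 × (1 + 0.0962 × 7.17)] = 1.79×10^7 / 2653 = 6735 m³.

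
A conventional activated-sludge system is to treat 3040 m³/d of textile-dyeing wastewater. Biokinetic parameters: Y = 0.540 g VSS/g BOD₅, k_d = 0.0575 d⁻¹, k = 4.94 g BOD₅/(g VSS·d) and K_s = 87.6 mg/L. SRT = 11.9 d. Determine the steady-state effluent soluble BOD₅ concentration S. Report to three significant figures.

S ≈ 4.91 mg/L

For a completely mixed reactor with recycle the Lawrence–McCarty relation gives S = K_s·(1 + k_d·θ_c) / [θ_c·(Y·k − k_d) − 1] = 87.6 × (1 + 0.0575 × 11.9) / [11.9 × (0.540 × 4.94 − 0.0575) − 1] = 147.5 / 30.06 = 4.908 mg/L.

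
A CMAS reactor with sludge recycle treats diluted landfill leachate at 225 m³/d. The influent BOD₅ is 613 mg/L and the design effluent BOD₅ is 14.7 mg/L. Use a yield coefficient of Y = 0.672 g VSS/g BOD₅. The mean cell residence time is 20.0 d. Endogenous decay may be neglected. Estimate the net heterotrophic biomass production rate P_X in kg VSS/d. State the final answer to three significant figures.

P_X ≈ 90.5 kg VSS/d

Since k_d ≈ 0, Y_obs = Y = 0.672 g VSS/g BOD₅.
Mass of BOD₅ removed per day: Q(S₀ − S) = 225 × 598.3 g/m³ = 134.6 kg/d.
So the net sludge growth is P_X = 0.6720 × 134.6 = 90.46 kg VSS/d.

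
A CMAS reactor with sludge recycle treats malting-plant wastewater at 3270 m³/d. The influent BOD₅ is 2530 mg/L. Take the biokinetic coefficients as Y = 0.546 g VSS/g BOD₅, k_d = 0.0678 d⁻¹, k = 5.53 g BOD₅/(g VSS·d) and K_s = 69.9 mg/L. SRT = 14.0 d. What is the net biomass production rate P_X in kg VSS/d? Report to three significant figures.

P_X ≈ 2310 kg VSS/d

Effluent substrate depends only on kinetics and SRT: S = K_s(1 + k_d θ_c) / [θ_c(Yk − k_d) − 1] = 69.9 × (1 + 0.0678 × 14.0) / [14.0 × (0.546 × 5.53 − 0.0678) − 1] = 136.2 / 40.32 = 3.379 mg/L.
Y_obs = Y / (1 + k_d θ_c) = 0.546 / (1 + 0.0678 × 14.0) = 0.546 / 1.949 = 0.2801.
ΔS = 2530 − 3.38 = 2527 mg/L, so the substrate removal rate is 3270 × 2527/1000 = 8262 kg BOD₅/d.
P_X = Y_obs · Q(S₀ − S) = 0.2801 × 8262 = 2314 kg VSS/d.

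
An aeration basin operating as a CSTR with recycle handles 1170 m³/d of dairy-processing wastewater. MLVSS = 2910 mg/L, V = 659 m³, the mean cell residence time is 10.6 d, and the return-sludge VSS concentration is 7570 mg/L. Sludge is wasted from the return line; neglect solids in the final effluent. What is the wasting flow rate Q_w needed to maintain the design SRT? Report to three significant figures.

Q_w ≈ 23.9 m³/d

Wasting from the return line (neglecting effluent solids): Q_w = V·X / (θ_c·X_r) = 659.0 × 2910 / (10.6 × 7570) = 23.90 m³/d.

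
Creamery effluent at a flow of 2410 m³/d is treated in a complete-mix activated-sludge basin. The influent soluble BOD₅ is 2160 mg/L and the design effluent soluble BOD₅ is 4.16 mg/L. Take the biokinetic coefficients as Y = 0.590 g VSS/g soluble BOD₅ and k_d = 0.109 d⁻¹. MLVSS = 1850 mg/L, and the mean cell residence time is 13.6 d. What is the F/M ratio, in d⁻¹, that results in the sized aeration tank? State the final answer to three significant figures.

Rearranging the biomass balance for a CMAS with decay, V = Y·Q·ΔS·θ_c / [X·(1+k_d θ_c)] = 0.590 × 2410 × (2160 − 4.16) × 13.6 / [1850 × (1 + 0.109 × 13.6)] = 4.17×10^7 / 4592 = 9078 m³.
F/M = applied load / biomass = Q·S₀/(V·X) = 2410 × 2160 / (9078 × 1850) = 0.3100 d⁻¹.

F/M ≈ 0.310 d⁻¹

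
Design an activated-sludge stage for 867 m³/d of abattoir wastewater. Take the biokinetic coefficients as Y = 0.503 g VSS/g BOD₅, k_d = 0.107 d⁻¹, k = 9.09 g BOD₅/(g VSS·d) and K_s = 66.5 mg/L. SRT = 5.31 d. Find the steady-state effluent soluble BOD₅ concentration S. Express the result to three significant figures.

Effluent substrate depends only on kinetics and SRT: S = K_s(1 + k_d θ_c) / [θ_c(Yk − k_d) − 1] = 66.5 × (1 + 0.107 × 5.31) / [5.31 × (0.503 × 9.09 − 0.107) − 1] = 104.3 / 22.71 = 4.592 mg/L.

S ≈ 4.59 mg/L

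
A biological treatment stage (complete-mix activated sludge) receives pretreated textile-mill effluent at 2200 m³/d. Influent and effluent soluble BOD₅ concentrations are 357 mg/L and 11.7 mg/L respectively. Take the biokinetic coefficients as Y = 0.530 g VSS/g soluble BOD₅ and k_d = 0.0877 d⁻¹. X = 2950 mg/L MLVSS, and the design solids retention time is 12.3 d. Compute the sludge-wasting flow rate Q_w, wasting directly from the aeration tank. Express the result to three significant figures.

Q_w ≈ 65.7 m³/d

Rearranging the biomass balance for a CMAS with decay, V = Y·Q·ΔS·θ_c / [X·(1+k_d θ_c)] = 0.530 × 2200 × (357 − 11.7) × 12.3 / [2950 × (1 + 0.0877 × 12.3)] = 4.95×10^6 / 6132 = 807.6 m³.
With mixed-liquor wasting, θ_c = V/Q_w, so Q_w = V/θ_c = 807.6/12.3 = 65.66 m³/d.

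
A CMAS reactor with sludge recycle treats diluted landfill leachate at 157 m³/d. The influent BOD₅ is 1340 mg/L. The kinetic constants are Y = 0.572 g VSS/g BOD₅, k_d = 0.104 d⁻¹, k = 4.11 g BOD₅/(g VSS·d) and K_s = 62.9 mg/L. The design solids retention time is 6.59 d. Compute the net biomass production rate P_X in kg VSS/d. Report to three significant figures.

Effluent substrate depends only on kinetics and SRT: S = K_s(1 + k_d θ_c) / [θ_c(Yk − k_d) − 1] = 62.9 × (1 + 0.104 × 6.59) / [6.59 × (0.572 × 4.11 − 0.104) − 1] = 106.0 / 13.81 = 7.678 mg/L.
Correct the yield for decay: Y_obs = Y/(1 + k_d θ_c) = 0.572 / (1 + 0.104 × 6.59) = 0.572 / 1.685 = 0.3394.
ΔS = 1340 − 7.68 = 1332 mg/L, so the substrate removal rate is 157 × 1332/1000 = 209.2 kg BOD₅/d.
Net biomass production P_X = Y_obs × Q·(S₀ − S) = 0.3394 × 209.2 = 70.99 kg VSS/d.

P_X ≈ 71.0 kg VSS/d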